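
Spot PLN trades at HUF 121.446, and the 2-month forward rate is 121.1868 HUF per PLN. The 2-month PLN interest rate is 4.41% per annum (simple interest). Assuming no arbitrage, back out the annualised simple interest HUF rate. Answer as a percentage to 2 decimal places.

3.12%

T = 2/12 years.
CIP gives F = S · g_HUF/g_PLN, so g_HUF/g_PLN = 121.1868/121.446 = 0.9978657.
PLN growth factor: 1 + 0.0441×2/12 = 1.007350.
So the HUF growth factor = 1.005200.
(1.005200 − 1)/T = 0.031200, i.e. 3.12%.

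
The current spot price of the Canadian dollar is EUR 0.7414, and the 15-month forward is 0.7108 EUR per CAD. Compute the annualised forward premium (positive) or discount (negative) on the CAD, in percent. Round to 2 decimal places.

-3.30%

T = 15/12 years.
(F − S)/S = (0.7108 − 0.7414)/0.7414 = -0.0412733.
Annualise by dividing by T: -0.0412733 / (15/12) = -0.033019 → -3.30%.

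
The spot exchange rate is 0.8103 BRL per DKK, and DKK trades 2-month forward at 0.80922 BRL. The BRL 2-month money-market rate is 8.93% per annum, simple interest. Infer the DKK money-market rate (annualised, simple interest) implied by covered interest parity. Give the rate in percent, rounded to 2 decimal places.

T = 2/12 years.
CIP gives F = S · g_BRL/g_DKK, so g_BRL/g_DKK = 0.80922/0.8103 = 0.9986672.
The BRL side grows by 1 + 0.0893×2/12 = 1.0148833.
So the DKK growth factor = 1.0162377.
r = (1.0162377 − 1)/(2/12) = 0.097426 → 9.74%.

9.74%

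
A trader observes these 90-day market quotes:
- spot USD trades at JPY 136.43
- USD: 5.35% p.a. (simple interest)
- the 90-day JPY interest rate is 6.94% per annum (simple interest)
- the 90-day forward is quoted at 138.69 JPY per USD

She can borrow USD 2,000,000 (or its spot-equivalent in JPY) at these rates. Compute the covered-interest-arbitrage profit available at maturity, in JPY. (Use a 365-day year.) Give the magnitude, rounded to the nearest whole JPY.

T = 90/365 years.
Route A — deposit USD, sell forward: 2,000,000 × 1.01319178082 × 138.69 = JPY 281,039,136.16.
Route B — convert at spot, deposit JPY: 2,000,000 × 136.43 × 1.01711232877 = JPY 277,529,270.03.
The quoted forward overvalues USD, so borrow JPY, buy USD at spot, deposit the USD at 5.35%, and sell the proceeds forward at 138.69.
Profit = 281,039,136.16 − 277,529,270.03 = JPY 3,509,866.

JPY 3,509,866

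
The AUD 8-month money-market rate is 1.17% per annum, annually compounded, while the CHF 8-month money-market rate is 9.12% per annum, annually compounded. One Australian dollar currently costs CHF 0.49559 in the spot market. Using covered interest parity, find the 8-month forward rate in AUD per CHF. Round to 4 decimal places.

1.9186

T = 8/12 years.
CHF growth factor: (1 + 0.0912)^(8/12) = 1.0599114.
Growth of 1 AUD over T: (1 + 0.0117)^(8/12) = 1.0077849.
So F = 0.49559 × 1.0599114 / 1.0077849 = 0.5212238 (CHF/AUD).
Invert for AUD per CHF: 1 / 0.5212238 = 1.9186.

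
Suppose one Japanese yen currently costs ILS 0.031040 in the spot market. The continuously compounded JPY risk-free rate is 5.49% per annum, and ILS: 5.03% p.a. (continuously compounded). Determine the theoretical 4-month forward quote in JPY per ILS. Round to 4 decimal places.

32.2659

T = 4/12 years.
ILS growth factor: e^(0.0503×4/12) = 1.01690802.
JPY growth factor: e^(0.0549×4/12) = 1.01846847.
CIP: F = S · (grow ILS)/(grow JPY) = 0.03104 × 1.01690802/1.01846847 = 0.030992442 ILS per JPY.
Invert for JPY per ILS: 1 / 0.030992442 = 32.2659.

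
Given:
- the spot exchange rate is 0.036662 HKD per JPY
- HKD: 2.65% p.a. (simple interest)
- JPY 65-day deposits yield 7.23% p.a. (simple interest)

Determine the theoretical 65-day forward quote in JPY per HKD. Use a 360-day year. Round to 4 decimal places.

T = 65/360 years.
HKD growth factor: 1 + 0.0265×65/360 = 1.00478472.
Growth of 1 JPY over T: 1 + 0.0723×65/360 = 1.01305417.
So F = 0.036662 × 1.00478472 / 1.01305417 = 0.036362732 (HKD/JPY).
Invert for JPY per HKD: 1 / 0.036362732 = 27.5007.

27.5007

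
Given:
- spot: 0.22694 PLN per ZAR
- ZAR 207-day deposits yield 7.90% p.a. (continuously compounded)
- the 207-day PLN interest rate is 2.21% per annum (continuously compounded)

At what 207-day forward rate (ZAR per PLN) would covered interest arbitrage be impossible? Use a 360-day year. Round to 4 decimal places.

4.5530

T = 207/360 years.
PLN growth factor: e^(0.0221×207/360) = 1.0127886.
Growth of 1 ZAR over T: e^(0.0790×207/360) = 1.0464725.
CIP: F = S · (grow PLN)/(grow ZAR) = 0.22694 × 1.0127886/1.0464725 = 0.2196352 PLN per ZAR.
Invert for ZAR per PLN: 1 / 0.2196352 = 4.5530.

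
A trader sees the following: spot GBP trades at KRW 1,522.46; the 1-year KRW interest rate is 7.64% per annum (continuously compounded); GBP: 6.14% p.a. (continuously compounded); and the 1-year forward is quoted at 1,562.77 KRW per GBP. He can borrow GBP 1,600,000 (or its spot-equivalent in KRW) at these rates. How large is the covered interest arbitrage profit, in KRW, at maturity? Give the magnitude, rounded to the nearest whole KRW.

KRW 29,434,452

T = 1 year.
Invest the GBP and cover forward: 1,600,000 × 1.063324158796 × 1562.77 = KRW 2,658,769,753.03.
Convert at spot and invest in KRW: 1,600,000 × 1522.46 × 1.079394245515 = KRW 2,629,335,300.84.
The quoted forward overvalues GBP, so borrow KRW, buy GBP at spot, deposit the GBP at 6.14%, and sell the proceeds forward at 1,562.77.
The gap between the two covered legs is KRW 29,434,452.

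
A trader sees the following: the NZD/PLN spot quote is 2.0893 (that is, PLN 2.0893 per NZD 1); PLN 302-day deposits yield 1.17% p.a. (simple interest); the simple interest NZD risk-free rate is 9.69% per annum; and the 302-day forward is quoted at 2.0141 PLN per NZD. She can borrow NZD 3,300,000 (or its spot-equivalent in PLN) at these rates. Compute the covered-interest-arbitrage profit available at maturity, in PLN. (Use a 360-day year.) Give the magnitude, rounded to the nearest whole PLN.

PLN 224,454

T = 302/360 years.
Keep in NZD, deliver into the forward: 3,300,000·1.081288333·2.0141 = PLN 7,186,815.34.
Swap to PLN now, deposit: 3,300,000·2.0893·1.009815 = PLN 6,962,361.38.
The quoted forward overvalues NZD, so borrow PLN, buy NZD at spot, deposit the NZD at 9.69%, and sell the proceeds forward at 2.0141.
Profit = 7,186,815.34 − 6,962,361.38 = PLN 224,454.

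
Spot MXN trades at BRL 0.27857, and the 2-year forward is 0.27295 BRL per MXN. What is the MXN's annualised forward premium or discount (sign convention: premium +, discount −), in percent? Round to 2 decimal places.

T = 2 years.
MXN trades forward at -2.01745% vs spot over the period.
Per annum: -0.0201745 / 2 = -0.010087 = -1.01%.

-1.01%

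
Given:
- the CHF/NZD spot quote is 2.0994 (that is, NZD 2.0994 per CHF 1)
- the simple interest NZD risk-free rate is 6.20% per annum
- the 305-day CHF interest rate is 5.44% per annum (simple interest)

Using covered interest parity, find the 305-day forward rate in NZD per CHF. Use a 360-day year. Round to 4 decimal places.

T = 305/360 years.
NZD accumulates by 1 + 0.0620×305/360 = 1.0525278.
CHF growth factor: 1 + 0.0544×305/360 = 1.0460889.
CIP: F = S · (grow NZD)/(grow CHF) = 2.0994 × 1.0525278/1.0460889 = 2.112322 NZD per CHF.

2.1123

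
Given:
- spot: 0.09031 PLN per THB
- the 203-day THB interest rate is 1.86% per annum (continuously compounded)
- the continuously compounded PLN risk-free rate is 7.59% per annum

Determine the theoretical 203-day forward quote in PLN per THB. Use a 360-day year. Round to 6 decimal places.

T = 203/360 years.
Growth of 1 PLN over T: e^(0.0759×203/360) = 1.0437283.
Growth of 1 THB over T: e^(0.0186×203/360) = 1.0105435.
Forward (PLN per THB) = 0.09031 × 1.0437283 / 1.0105435 = 0.09327565.

0.093276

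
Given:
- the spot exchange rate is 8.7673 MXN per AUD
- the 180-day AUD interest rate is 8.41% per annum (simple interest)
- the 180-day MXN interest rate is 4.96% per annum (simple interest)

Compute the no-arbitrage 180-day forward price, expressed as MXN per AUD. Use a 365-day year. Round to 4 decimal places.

T = 180/365 years.
MXN growth factor: 1 + 0.0496×180/365 = 1.0244603.
Growth of 1 AUD over T: 1 + 0.0841×180/365 = 1.041474.
So F = 8.7673 × 1.0244603 / 1.041474 = 8.624076 (MXN/AUD).

8.6241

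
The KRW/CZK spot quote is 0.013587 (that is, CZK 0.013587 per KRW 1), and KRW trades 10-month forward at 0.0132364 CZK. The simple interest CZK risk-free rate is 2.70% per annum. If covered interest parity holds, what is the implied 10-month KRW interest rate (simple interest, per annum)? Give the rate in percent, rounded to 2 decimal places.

5.95%

T = 10/12 years.
By CIP, F/S equals the CZK-to-KRW growth ratio: 0.0132364/0.013587 = 0.9741959.
The CZK side grows by 1 + 0.0270×10/12 = 1.022500.
Hence g_KRW = 1.0495836.
r = (1.0495836 − 1)/(10/12) = 0.059500 → 5.95%.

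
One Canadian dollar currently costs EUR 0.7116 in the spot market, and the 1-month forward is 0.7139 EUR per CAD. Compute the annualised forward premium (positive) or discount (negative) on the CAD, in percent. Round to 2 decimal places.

+3.88%

T = 1/12 years.
CAD trades forward at +0.32322% vs spot over the period.
Per annum: 0.0032322 / (1/12) = 0.038786 = 3.88%.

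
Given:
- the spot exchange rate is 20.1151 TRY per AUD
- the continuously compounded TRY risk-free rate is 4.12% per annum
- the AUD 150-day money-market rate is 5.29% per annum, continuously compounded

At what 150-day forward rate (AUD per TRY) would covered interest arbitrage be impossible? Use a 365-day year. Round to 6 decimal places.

0.049954

T = 150/365 years.
TRY accumulates by e^(0.0412×150/365) = 1.0170757.
Growth of 1 AUD over T: e^(0.0529×150/365) = 1.0219778.
So F = 20.1151 × 1.0170757 / 1.0219778 = 20.01861 (TRY/AUD).
Quoted the other way: 1/20.01861 = 0.049954 AUD per TRY.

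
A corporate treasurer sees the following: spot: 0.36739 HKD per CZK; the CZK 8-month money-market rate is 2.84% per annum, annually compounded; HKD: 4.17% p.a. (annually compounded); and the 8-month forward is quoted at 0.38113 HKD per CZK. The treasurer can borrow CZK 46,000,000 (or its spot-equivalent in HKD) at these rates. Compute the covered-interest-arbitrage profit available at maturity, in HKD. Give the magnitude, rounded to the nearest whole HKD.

T = 8/12 years.
Invest the CZK and cover forward: 46,000,000 × 1.0188448283 × 0.38113 = HKD 17,862,367.15.
Convert at spot and invest in HKD: 46,000,000 × 0.36739 × 1.0276102861 = HKD 17,366,552.18.
The quoted forward overvalues CZK, so borrow HKD, buy CZK at spot, deposit the CZK at 2.84%, and sell the proceeds forward at 0.38113.
Profit = 17,862,367.15 − 17,366,552.18 = HKD 495,815.

HKD 495,815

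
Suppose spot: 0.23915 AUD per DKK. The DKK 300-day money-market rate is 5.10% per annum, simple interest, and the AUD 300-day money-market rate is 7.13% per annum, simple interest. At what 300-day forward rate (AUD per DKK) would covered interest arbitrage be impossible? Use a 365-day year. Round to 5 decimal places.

0.24298

T = 300/365 years.
Growth of 1 AUD over T: 1 + 0.0713×300/365 = 1.0586027.
DKK accumulates by 1 + 0.0510×300/365 = 1.0419178.
So F = 0.23915 × 1.0586027 / 1.0419178 = 0.2429797 (AUD/DKK).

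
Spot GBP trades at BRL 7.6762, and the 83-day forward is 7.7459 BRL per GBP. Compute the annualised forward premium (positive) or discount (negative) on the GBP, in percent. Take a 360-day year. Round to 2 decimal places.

+3.94%

T = 83/360 years.
GBP trades forward at +0.90800% vs spot over the period.
×(1/T) gives 3.94% p.a.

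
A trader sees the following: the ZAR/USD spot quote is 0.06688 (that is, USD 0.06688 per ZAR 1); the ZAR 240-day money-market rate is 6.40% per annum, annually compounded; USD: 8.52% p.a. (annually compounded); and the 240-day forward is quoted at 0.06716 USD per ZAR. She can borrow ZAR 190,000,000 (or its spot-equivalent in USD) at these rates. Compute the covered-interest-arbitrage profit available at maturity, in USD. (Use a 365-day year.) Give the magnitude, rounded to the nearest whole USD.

USD 117,410

T = 240/365 years.
Invest the ZAR and cover forward: 190,000,000 × 1.04163375 × 0.06716 = USD 13,291,663.30.
Convert at spot and invest in USD: 190,000,000 × 0.06688 × 1.0552343011 = USD 13,409,073.31.
The quoted forward undervalues ZAR, so borrow ZAR, convert to USD at spot, deposit the USD at 8.52%, and buy ZAR forward at 0.06716 to cover the loan.
Profit = 13,409,073.31 − 13,291,663.30 = USD 117,410.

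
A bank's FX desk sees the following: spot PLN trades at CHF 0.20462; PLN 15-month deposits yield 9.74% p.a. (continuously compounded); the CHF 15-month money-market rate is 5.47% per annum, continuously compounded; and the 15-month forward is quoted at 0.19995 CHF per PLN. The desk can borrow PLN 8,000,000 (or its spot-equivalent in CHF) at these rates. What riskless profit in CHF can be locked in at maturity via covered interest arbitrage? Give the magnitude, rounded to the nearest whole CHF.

T = 15/12 years.
Invest the PLN and cover forward: 8,000,000 × 1.129471699 × 0.19995 = CHF 1,806,702.93.
Convert at spot and invest in CHF: 8,000,000 × 0.20462 × 1.070766771 = CHF 1,752,802.37.
The quoted forward overvalues PLN, so borrow CHF, buy PLN at spot, deposit the PLN at 9.74%, and sell the proceeds forward at 0.19995.
Profit = 1,806,702.93 − 1,752,802.37 = CHF 53,901.

CHF 53,901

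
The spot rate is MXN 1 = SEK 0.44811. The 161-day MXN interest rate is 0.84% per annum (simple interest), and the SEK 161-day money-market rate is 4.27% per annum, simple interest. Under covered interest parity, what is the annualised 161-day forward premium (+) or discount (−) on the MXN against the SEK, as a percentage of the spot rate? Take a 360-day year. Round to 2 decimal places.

T = 161/360 years.
No-arbitrage forward: 0.44811 × 1.0190964 / 1.0037567 = 0.45495815 SEK/MXN.
(F − S)/S ÷ T = (0.45495815 − 0.44811)/0.44811/(161/360) = 0.034172 → 3.42%.

+3.42%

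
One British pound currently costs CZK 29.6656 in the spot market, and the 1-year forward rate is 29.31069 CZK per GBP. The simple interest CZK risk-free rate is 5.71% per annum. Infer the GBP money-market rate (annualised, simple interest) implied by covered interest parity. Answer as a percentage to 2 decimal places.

T = 1 year.
CIP gives F = S · g_CZK/g_GBP, so g_CZK/g_GBP = 29.31069/29.6656 = 0.9880363.
CZK growth factor: 1 + 0.0571×1 = 1.057100.
So the GBP growth factor = 1.069900.
(1.069900 − 1)/T = 0.069900, i.e. 6.99%.

6.99%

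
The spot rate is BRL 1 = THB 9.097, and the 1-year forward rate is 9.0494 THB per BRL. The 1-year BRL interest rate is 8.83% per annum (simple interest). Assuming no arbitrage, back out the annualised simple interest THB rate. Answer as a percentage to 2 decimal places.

8.26%

T = 1 year.
By CIP, F/S equals the THB-to-BRL growth ratio: 9.0494/9.097 = 0.9947675.
BRL growth factor: 1 + 0.0883×1 = 1.088300.
Hence g_THB = 1.0826055.
r = (1.0826055 − 1)/1 = 0.082606 → 8.26%.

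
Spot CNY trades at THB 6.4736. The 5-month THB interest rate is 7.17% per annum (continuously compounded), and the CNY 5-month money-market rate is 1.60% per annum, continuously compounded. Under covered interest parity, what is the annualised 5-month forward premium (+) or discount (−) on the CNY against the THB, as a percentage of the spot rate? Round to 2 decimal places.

T = 5/12 years.
No-arbitrage forward: 6.4736 × 1.0303257 / 1.0066889 = 6.6255985 THB/CNY.
Annualised premium = (F − S)/S × (1/T) = (6.6255985 − 6.4736)/6.4736 ÷ (5/12) = 5.64%.

+5.64%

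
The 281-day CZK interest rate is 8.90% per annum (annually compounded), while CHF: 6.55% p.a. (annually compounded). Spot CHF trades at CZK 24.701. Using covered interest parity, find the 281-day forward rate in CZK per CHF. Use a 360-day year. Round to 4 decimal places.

25.1252

T = 281/360 years.
CZK growth factor: (1 + 0.0890)^(281/360) = 1.06881445.
Growth of 1 CHF over T: (1 + 0.0655)^(281/360) = 1.0507684.
CIP: F = S · (grow CZK)/(grow CHF) = 24.701 × 1.06881445/1.0507684 = 25.125219 CZK per CHF.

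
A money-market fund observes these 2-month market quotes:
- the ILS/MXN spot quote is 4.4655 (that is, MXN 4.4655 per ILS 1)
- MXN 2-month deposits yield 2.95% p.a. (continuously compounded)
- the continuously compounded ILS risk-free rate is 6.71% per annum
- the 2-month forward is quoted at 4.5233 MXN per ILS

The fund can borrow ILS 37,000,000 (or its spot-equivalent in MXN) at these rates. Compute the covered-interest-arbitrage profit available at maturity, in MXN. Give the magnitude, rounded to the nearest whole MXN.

MXN 3,206,422

T = 2/12 years.
Invest the ILS and cover forward: 37,000,000 × 1.01124610057 × 4.5233 = MXN 169,244,271.01.
Convert at spot and invest in MXN: 37,000,000 × 4.4655 × 1.00492877331 = MXN 166,037,849.18.
The quoted forward overvalues ILS, so borrow MXN, buy ILS at spot, deposit the ILS at 6.71%, and sell the proceeds forward at 4.5233.
Arbitrage profit = |169,244,271.01 − 166,037,849.18| = MXN 3,206,422.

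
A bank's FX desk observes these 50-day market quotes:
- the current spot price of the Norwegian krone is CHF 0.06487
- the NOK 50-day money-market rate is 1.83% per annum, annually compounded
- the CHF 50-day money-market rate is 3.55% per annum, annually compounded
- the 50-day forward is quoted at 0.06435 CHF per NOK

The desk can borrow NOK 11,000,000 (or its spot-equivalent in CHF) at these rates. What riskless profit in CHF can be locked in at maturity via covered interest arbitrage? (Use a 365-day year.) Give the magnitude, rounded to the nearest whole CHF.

T = 50/365 years.
Invest the NOK and cover forward: 11,000,000 × 1.00248728 × 0.06435 = CHF 709,610.62.
Convert at spot and invest in CHF: 11,000,000 × 0.06487 × 1.00479012 = CHF 716,988.09.
The quoted forward undervalues NOK, so borrow NOK, convert to CHF at spot, deposit the CHF at 3.55%, and buy NOK forward at 0.06435 to cover the loan.
The gap between the two covered legs is CHF 7,377.

CHF 7,377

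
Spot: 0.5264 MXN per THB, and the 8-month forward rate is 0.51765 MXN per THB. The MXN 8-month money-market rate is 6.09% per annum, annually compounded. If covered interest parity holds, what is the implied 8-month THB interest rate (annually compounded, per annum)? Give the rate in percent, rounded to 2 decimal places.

T = 8/12 years.
F/S = 0.51765/0.5264 = 0.9833777 = (growth of MXN) / (growth of THB).
The MXN side grows by (1 + 0.0609)^(8/12) = 1.0401987.
Hence g_THB = 1.0577815.
r = 1.0577815^(12/8) − 1 = 0.087912 → 8.79%.

8.79%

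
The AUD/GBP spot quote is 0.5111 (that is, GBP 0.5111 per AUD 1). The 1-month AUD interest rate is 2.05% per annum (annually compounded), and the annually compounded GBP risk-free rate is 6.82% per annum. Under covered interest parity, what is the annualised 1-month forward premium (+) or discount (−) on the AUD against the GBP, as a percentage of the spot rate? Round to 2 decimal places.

+4.58%

T = 1/12 years.
CIP forward (GBP per AUD) = 0.5111 × 1.0055131/1.0016925 = 0.5130494.
(F − S)/S ÷ T = (0.5130494 − 0.5111)/0.5111/(1/12) = 0.045770 → 4.58%.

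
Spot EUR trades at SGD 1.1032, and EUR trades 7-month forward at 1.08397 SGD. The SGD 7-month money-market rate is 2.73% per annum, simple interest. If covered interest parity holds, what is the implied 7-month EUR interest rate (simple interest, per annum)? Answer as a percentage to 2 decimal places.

5.82%

T = 7/12 years.
By CIP, F/S equals the SGD-to-EUR growth ratio: 1.08397/1.1032 = 0.9825689.
The SGD side grows by 1 + 0.0273×7/12 = 1.015925.
Hence g_EUR = 1.0339478.
r = (1.0339478 − 1)/(7/12) = 0.058196 → 5.82%.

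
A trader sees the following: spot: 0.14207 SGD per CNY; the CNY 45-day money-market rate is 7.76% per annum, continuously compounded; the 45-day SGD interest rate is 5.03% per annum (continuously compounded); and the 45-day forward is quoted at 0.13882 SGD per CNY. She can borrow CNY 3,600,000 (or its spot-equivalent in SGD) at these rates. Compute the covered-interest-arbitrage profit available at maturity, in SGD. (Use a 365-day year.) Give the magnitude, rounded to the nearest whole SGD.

T = 45/365 years.
Keep in CNY, deliver into the forward: 3,600,000·1.00961303·0.13882 = SGD 504,556.13.
Swap to SGD now, deposit: 3,600,000·0.14207·1.00622064 = SGD 514,633.56.
The quoted forward undervalues CNY, so borrow CNY, convert to SGD at spot, deposit the SGD at 5.03%, and buy CNY forward at 0.13882 to cover the loan.
The gap between the two covered legs is SGD 10,077.

SGD 10,077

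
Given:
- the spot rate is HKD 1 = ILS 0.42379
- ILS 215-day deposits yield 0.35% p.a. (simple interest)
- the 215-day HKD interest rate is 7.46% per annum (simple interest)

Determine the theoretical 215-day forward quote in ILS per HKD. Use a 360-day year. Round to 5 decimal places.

0.40656

T = 215/360 years.
ILS accumulates by 1 + 0.0035×215/360 = 1.0020903.
HKD growth factor: 1 + 0.0746×215/360 = 1.0445528.
So F = 0.42379 × 1.0020903 / 1.0445528 = 0.4065624 (ILS/HKD).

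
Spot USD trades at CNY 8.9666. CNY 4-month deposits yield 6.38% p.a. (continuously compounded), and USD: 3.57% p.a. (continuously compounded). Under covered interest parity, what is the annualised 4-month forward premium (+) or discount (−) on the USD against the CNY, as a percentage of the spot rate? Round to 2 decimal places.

+2.82%

T = 4/12 years.
No-arbitrage forward: 8.9666 × 1.0214944 / 1.0119711 = 9.0509815 CNY/USD.
(F − S)/S ÷ T = (9.0509815 − 8.9666)/8.9666/(4/12) = 0.028232 → 2.82%.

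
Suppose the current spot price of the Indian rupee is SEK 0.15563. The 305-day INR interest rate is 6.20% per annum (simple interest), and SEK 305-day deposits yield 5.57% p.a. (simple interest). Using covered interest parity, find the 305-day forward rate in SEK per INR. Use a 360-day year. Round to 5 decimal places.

T = 305/360 years.
SEK growth factor: 1 + 0.0557×305/360 = 1.0471903.
INR accumulates by 1 + 0.0620×305/360 = 1.0525278.
Forward (SEK per INR) = 0.15563 × 1.0471903 / 1.0525278 = 0.1548408.

0.15484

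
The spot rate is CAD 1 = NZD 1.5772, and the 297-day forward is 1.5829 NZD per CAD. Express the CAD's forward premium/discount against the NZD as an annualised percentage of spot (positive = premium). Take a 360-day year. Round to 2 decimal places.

T = 297/360 years.
CAD trades forward at +0.36140% vs spot over the period.
Per annum: 0.0036140 / (297/360) = 0.004381 = 0.44%.

+0.44%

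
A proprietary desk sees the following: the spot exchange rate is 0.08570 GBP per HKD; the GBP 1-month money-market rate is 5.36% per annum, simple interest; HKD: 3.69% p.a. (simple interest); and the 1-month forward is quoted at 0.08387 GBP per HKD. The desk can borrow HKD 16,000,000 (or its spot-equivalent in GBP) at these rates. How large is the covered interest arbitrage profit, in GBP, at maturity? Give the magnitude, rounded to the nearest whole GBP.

T = 1/12 years.
Keep in HKD, deliver into the forward: 16,000,000·1.003075·0.08387 = GBP 1,346,046.40.
Swap to GBP now, deposit: 16,000,000·0.08570·1.004466667 = GBP 1,377,324.69.
The quoted forward undervalues HKD, so borrow HKD, convert to GBP at spot, deposit the GBP at 5.36%, and buy HKD forward at 0.08387 to cover the loan.
Arbitrage profit = |1,346,046.40 − 1,377,324.69| = GBP 31,278.

GBP 31,278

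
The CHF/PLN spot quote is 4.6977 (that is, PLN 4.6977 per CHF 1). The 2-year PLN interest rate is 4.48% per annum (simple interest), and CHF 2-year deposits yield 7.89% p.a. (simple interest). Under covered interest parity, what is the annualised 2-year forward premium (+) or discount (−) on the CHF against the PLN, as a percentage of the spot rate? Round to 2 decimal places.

-2.95%

T = 2 years.
CIP forward (PLN per CHF) = 4.6977 × 1.089600/1.157800 = 4.4209828.
(F − S)/S ÷ T = (4.4209828 − 4.6977)/4.6977/2 = -0.029452 → -2.95%.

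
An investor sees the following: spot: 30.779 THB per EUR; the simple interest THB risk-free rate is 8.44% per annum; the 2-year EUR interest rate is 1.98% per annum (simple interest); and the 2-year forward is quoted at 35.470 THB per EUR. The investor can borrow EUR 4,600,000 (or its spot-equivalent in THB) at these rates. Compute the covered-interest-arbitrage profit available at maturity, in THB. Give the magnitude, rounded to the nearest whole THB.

THB 4,140,537

T = 2 years.
Route A — deposit EUR, sell forward: 4,600,000 × 1.039600 × 35.470 = THB 169,623,215.20.
Route B — convert at spot, deposit THB: 4,600,000 × 30.779 × 1.168800 = THB 165,482,677.92.
The quoted forward overvalues EUR, so borrow THB, buy EUR at spot, deposit the EUR at 1.98%, and sell the proceeds forward at 35.470.
Arbitrage profit = |169,623,215.20 − 165,482,677.92| = THB 4,140,537.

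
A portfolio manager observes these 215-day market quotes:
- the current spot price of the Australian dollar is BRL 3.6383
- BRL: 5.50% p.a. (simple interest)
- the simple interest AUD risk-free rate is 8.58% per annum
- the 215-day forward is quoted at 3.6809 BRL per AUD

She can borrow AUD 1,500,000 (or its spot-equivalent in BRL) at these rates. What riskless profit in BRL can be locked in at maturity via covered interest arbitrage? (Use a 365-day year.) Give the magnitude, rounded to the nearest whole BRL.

T = 215/365 years.
Invest the AUD and cover forward: 1,500,000 × 1.050539726 × 3.6809 = BRL 5,800,397.52.
Convert at spot and invest in BRL: 1,500,000 × 3.6383 × 1.03239726 = BRL 5,634,256.43.
The quoted forward overvalues AUD, so borrow BRL, buy AUD at spot, deposit the AUD at 8.58%, and sell the proceeds forward at 3.6809.
Arbitrage profit = |5,800,397.52 − 5,634,256.43| = BRL 166,141.

BRL 166,141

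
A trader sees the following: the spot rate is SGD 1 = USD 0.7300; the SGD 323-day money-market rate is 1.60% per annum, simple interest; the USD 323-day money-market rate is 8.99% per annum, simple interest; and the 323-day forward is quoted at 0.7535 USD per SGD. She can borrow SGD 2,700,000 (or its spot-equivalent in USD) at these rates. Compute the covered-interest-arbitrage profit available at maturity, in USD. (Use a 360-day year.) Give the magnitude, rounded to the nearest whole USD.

T = 323/360 years.
Route A — deposit SGD, sell forward: 2,700,000 × 1.014355556 × 0.7535 = USD 2,063,655.66.
Route B — convert at spot, deposit USD: 2,700,000 × 0.7300 × 1.080660278 = USD 2,129,981.41.
The quoted forward undervalues SGD, so borrow SGD, convert to USD at spot, deposit the USD at 8.99%, and buy SGD forward at 0.7535 to cover the loan.
The gap between the two covered legs is USD 66,326.

USD 66,326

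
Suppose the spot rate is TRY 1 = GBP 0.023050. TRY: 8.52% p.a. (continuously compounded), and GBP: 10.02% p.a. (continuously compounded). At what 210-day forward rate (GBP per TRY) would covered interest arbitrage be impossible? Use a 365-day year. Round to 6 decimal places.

T = 210/365 years.
Growth of 1 GBP over T: e^(0.1002×210/365) = 1.0593434.
TRY growth factor: e^(0.0852×210/365) = 1.0502405.
Forward (GBP per TRY) = 0.02305 × 1.0593434 / 1.0502405 = 0.02324978.

0.023250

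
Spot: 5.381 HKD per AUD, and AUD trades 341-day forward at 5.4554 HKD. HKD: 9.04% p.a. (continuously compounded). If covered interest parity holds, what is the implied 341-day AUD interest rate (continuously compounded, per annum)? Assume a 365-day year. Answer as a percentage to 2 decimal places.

7.57%

T = 341/365 years.
CIP gives F = S · g_HKD/g_AUD, so g_HKD/g_AUD = 5.4554/5.381 = 1.0138264.
The HKD side grows by e^(0.0904×341/365) = 1.0881248.
Hence g_AUD = 1.0732851.
Take logs: ln 1.0732851 / (341/365) = 0.075702, so 7.57%.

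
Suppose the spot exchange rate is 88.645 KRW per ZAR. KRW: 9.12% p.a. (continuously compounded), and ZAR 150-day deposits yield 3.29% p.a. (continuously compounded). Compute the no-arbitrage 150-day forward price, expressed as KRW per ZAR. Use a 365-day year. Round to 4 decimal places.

T = 150/365 years.
Growth of 1 KRW over T: e^(0.0912×150/365) = 1.03819066.
Growth of 1 ZAR over T: e^(0.0329×150/365) = 1.01361236.
So F = 88.645 × 1.03819066 / 1.01361236 = 90.794484 (KRW/ZAR).

90.7945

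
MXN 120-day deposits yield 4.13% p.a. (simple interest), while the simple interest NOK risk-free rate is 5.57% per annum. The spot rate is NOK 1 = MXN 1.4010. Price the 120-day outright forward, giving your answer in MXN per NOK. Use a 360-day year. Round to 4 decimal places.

T = 120/360 years.
MXN accumulates by 1 + 0.0413×120/360 = 1.0137667.
Growth of 1 NOK over T: 1 + 0.0557×120/360 = 1.0185667.
So F = 1.401 × 1.0137667 / 1.0185667 = 1.394398 (MXN/NOK).

1.3944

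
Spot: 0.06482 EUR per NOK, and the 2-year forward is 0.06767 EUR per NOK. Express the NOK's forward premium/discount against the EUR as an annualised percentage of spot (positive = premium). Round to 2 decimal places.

+2.20%

T = 2 years.
Period premium: (0.06767 − 0.06482)/0.06482 = 0.0439679.
×(1/T) gives 2.20% p.a.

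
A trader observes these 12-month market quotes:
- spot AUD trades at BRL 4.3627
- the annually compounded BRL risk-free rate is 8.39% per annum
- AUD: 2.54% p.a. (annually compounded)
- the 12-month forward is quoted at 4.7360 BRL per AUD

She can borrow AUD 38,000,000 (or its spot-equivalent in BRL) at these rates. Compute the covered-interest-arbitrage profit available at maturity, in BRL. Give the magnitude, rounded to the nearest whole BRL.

BRL 4,847,427

T = 1 year.
Invest the AUD and cover forward: 38,000,000 × 1.025400 × 4.7360 = BRL 184,539,187.20.
Convert at spot and invest in BRL: 38,000,000 × 4.3627 × 1.083900 = BRL 179,691,760.14.
The quoted forward overvalues AUD, so borrow BRL, buy AUD at spot, deposit the AUD at 2.54%, and sell the proceeds forward at 4.7360.
Arbitrage profit = |184,539,187.20 − 179,691,760.14| = BRL 4,847,427.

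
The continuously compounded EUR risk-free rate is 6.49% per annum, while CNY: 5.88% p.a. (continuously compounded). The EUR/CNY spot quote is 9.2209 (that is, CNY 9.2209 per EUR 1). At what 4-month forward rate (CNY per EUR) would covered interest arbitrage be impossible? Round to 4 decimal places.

9.2022

T = 4/12 years.
CNY accumulates by e^(0.0588×4/12) = 1.0197933.
Growth of 1 EUR over T: e^(0.0649×4/12) = 1.021869.
Forward (CNY per EUR) = 9.2209 × 1.0197933 / 1.021869 = 9.202170.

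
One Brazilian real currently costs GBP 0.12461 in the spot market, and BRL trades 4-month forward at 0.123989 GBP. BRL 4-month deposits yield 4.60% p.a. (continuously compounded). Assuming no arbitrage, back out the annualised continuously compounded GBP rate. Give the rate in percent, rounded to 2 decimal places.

T = 4/12 years.
By CIP, F/S equals the GBP-to-BRL growth ratio: 0.123989/0.12461 = 0.9950165.
BRL growth factor: e^(0.0460×4/12) = 1.0154515.
So the GBP growth factor = 1.010391.
Take logs: ln 1.010391 / (4/12) = 0.031012, so 3.10%.

3.10%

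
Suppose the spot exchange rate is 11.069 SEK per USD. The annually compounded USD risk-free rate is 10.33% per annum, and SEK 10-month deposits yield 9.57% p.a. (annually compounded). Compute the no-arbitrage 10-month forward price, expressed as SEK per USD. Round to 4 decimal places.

11.0054

T = 10/12 years.
SEK accumulates by (1 + 0.0957)^(10/12) = 1.07913651.
USD growth factor: (1 + 0.1033)^(10/12) = 1.0853705.
So F = 11.069 × 1.07913651 / 1.0853705 = 11.005424 (SEK/USD).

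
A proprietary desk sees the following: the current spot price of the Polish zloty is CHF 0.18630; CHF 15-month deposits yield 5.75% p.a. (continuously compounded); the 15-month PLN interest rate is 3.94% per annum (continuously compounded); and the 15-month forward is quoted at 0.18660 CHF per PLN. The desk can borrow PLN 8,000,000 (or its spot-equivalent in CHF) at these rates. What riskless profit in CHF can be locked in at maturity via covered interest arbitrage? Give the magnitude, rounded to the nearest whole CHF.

T = 15/12 years.
Keep in PLN, deliver into the forward: 8,000,000·1.050482939·0.18660 = CHF 1,568,160.93.
Swap to CHF now, deposit: 8,000,000·0.18630·1.074521021 = CHF 1,601,466.13.
The quoted forward undervalues PLN, so borrow PLN, convert to CHF at spot, deposit the CHF at 5.75%, and buy PLN forward at 0.18660 to cover the loan.
Profit = 1,601,466.13 − 1,568,160.93 = CHF 33,305.

CHF 33,305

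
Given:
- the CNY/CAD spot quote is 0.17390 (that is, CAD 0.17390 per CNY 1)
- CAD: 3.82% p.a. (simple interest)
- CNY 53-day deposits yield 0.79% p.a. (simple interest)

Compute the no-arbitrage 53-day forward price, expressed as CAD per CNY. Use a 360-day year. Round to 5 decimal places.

0.17467

T = 53/360 years.
Growth of 1 CAD over T: 1 + 0.0382×53/360 = 1.0056239.
Growth of 1 CNY over T: 1 + 0.0079×53/360 = 1.0011631.
So F = 0.1739 × 1.0056239 / 1.0011631 = 0.1746748 (CAD/CNY).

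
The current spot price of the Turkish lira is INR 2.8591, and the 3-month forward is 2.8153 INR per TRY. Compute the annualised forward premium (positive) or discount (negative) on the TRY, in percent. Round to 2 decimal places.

-6.13%

T = 3/12 years.
(F − S)/S = (2.8153 − 2.8591)/2.8591 = -0.0153195.
×(1/T) gives -6.13% p.a.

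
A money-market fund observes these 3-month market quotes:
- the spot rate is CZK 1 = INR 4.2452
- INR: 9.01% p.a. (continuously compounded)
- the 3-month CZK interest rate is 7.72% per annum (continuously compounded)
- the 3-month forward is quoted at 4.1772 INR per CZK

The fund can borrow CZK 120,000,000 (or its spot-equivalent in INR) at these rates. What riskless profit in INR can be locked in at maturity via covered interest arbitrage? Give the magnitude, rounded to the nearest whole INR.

INR 9,996,629

T = 3/12 years.
Keep in CZK, deliver into the forward: 120,000,000·1.01948744898·4.1772 = INR 511,032,356.63.
Swap to INR now, deposit: 120,000,000·4.2452·1.02278060336 = INR 521,028,986.09.
The quoted forward undervalues CZK, so borrow CZK, convert to INR at spot, deposit the INR at 9.01%, and buy CZK forward at 4.1772 to cover the loan.
Profit = 521,028,986.09 − 511,032,356.63 = INR 9,996,629.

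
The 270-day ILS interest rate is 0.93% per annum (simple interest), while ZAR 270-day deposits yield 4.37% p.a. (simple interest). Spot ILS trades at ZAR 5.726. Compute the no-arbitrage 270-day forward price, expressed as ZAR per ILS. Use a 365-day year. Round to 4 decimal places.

T = 270/365 years.
Growth of 1 ZAR over T: 1 + 0.0437×270/365 = 1.032326.
Growth of 1 ILS over T: 1 + 0.0093×270/365 = 1.0068795.
CIP: F = S · (grow ZAR)/(grow ILS) = 5.726 × 1.032326/1.0068795 = 5.870711 ZAR per ILS.

5.8707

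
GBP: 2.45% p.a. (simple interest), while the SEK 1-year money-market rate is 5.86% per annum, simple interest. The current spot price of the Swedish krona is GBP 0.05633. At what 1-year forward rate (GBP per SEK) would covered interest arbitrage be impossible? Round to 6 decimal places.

T = 1 year.
GBP growth factor: 1 + 0.0245×1 = 1.024500.
SEK accumulates by 1 + 0.0586×1 = 1.058600.
Forward (GBP per SEK) = 0.05633 × 1.024500 / 1.058600 = 0.05451548.

0.054515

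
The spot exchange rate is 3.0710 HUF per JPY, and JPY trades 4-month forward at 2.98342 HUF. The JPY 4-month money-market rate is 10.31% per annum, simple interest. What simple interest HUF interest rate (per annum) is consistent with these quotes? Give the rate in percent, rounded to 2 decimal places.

T = 4/12 years.
CIP gives F = S · g_HUF/g_JPY, so g_HUF/g_JPY = 2.98342/3.071 = 0.9714816.
The JPY side grows by 1 + 0.1031×4/12 = 1.0343667.
Hence g_HUF = 1.0048682.
r = (1.0048682 − 1)/(4/12) = 0.014605 → 1.46%.

1.46%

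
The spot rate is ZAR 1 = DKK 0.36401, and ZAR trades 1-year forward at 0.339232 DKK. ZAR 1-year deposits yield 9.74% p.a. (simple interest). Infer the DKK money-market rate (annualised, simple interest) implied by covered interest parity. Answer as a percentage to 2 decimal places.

T = 1 year.
CIP gives F = S · g_DKK/g_ZAR, so g_DKK/g_ZAR = 0.339232/0.36401 = 0.9319304.
The ZAR side grows by 1 + 0.0974×1 = 1.097400.
So the DKK growth factor = 1.0227004.
(1.0227004 − 1)/T = 0.022700, i.e. 2.27%.

2.27%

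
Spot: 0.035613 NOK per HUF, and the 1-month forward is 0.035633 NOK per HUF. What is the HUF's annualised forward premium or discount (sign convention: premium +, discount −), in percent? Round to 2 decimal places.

+0.67%

T = 1/12 years.
(F − S)/S = (0.035633 − 0.035613)/0.035613 = 0.0005616.
×(1/T) gives 0.67% p.a.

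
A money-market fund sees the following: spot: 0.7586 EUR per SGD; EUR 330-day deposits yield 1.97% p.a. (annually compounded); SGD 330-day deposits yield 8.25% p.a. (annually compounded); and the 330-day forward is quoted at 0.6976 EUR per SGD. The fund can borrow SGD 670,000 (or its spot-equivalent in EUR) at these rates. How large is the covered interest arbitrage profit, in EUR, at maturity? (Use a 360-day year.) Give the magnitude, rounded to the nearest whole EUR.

T = 330/360 years.
Invest the SGD and cover forward: 670,000 × 1.07537247 × 0.6976 = EUR 502,620.49.
Convert at spot and invest in EUR: 670,000 × 0.7586 × 1.01804361 = EUR 517,432.88.
The quoted forward undervalues SGD, so borrow SGD, convert to EUR at spot, deposit the EUR at 1.97%, and buy SGD forward at 0.6976 to cover the loan.
The gap between the two covered legs is EUR 14,812.

EUR 14,812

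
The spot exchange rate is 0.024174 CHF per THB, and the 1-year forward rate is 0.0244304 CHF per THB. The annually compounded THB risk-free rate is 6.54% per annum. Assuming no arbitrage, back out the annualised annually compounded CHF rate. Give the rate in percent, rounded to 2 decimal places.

T = 1 year.
CIP gives F = S · g_CHF/g_THB, so g_CHF/g_THB = 0.0244304/0.024174 = 1.0106064.
THB growth factor: (1 + 0.0654)^1 = 1.065400.
Hence g_CHF = 1.0767001.
Annualise: 1.0767001^(1/1) − 1 = 0.076700 = 7.67%.

7.67%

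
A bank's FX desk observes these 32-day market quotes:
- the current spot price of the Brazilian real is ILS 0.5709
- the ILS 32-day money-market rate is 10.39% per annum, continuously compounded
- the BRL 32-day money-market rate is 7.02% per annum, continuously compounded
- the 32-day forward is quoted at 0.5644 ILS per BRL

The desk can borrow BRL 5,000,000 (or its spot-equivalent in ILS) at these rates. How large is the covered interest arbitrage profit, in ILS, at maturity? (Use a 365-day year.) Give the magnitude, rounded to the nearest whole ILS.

ILS 41,199

T = 32/365 years.
Keep in BRL, deliver into the forward: 5,000,000·1.006173499·0.5644 = ILS 2,839,421.61.
Swap to ILS now, deposit: 5,000,000·0.5709·1.009150655 = ILS 2,880,620.54.
The quoted forward undervalues BRL, so borrow BRL, convert to ILS at spot, deposit the ILS at 10.39%, and buy BRL forward at 0.5644 to cover the loan.
Arbitrage profit = |2,839,421.61 − 2,880,620.54| = ILS 41,199.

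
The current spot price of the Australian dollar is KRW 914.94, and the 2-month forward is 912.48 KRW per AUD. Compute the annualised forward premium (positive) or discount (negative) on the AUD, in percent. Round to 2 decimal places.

-1.61%

T = 2/12 years.
AUD trades forward at -0.26887% vs spot over the period.
Per annum: -0.0026887 / (2/12) = -0.016132 = -1.61%.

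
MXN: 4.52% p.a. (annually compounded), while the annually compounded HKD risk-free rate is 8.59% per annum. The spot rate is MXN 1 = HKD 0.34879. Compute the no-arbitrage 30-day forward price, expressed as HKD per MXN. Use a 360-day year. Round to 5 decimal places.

T = 30/360 years.
Growth of 1 HKD over T: (1 + 0.0859)^(30/360) = 1.0068911.
MXN accumulates by (1 + 0.0452)^(30/360) = 1.0036908.
CIP: F = S · (grow HKD)/(grow MXN) = 0.34879 × 1.0068911/1.0036908 = 0.3499021 HKD per MXN.

0.34990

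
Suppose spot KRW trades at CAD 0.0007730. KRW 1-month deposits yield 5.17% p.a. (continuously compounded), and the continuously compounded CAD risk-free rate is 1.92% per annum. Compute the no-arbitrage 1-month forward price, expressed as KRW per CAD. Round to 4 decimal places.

T = 1/12 years.
CAD accumulates by e^(0.0192×1/12) = 1.0016012807.
Growth of 1 KRW over T: e^(0.0517×1/12) = 1.0043176275.
Forward (CAD per KRW) = 0.000773 × 1.0016012807 / 1.0043176275 = 0.0007709092908.
Invert for KRW per CAD: 1 / 0.0007709092908 = 1297.1695.

1297.1695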